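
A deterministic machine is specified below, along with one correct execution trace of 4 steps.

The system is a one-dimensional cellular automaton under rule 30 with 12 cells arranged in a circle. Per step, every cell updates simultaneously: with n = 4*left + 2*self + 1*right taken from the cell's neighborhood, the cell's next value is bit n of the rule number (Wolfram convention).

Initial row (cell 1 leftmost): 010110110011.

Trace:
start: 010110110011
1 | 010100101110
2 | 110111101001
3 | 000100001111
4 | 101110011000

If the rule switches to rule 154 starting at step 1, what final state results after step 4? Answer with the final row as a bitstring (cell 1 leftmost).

(re-executing steps 1..4 under rule 154; state before step 1: 010110110011)
1 | 000100101110
2 | 001011001101
3 | 110010111000
4 | 101100110101

101100110101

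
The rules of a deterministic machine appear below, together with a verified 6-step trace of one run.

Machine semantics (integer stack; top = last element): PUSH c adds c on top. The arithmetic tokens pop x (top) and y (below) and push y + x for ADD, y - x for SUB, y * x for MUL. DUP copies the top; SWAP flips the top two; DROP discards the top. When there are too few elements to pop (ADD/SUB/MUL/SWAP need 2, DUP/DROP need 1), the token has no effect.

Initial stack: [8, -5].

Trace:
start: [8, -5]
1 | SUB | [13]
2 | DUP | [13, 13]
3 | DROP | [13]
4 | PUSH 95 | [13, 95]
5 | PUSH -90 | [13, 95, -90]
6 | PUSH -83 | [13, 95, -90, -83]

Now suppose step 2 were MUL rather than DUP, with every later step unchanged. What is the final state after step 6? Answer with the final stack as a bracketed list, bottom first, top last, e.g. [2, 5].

(re-executing from step 2 with the substitution; state before step 2: [13])
2 | MUL | [13]
3 | DROP | []
4 | PUSH 95 | [95]
5 | PUSH -90 | [95, -90]
6 | PUSH -83 | [95, -90, -83]

[95, -90, -83]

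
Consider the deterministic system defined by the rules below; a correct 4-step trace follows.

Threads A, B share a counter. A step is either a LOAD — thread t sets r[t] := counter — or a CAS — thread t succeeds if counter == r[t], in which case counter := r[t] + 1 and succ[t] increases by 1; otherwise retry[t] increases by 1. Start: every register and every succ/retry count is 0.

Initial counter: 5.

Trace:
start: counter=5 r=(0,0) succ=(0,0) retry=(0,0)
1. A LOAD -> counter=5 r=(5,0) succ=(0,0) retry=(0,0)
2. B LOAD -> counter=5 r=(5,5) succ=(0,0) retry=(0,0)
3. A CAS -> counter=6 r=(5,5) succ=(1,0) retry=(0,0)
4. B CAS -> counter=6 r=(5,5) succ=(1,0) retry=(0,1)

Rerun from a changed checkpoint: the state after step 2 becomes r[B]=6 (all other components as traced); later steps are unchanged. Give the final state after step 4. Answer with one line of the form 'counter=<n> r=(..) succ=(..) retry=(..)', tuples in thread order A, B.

state after step 2 := counter=5 r=(5,6) succ=(0,0) retry=(0,0)
3. A CAS -> counter=6 r=(5,6) succ=(1,0) retry=(0,0)
4. B CAS -> counter=7 r=(5,6) succ=(1,1) retry=(0,0)

counter=7 r=(5,6) succ=(1,1) retry=(0,0)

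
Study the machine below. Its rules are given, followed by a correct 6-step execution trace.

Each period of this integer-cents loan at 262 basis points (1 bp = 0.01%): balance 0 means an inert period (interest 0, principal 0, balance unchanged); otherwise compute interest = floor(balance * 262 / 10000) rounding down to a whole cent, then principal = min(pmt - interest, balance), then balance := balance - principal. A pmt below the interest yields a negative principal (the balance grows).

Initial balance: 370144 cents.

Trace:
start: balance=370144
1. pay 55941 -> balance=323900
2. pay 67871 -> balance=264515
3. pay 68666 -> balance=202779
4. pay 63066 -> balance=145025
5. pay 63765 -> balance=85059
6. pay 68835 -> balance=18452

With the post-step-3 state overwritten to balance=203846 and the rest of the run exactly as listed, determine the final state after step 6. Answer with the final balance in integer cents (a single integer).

19605

state after step 3 := balance=203846
4. pay 63066 -> balance=146120
5. pay 63765 -> balance=86183
6. pay 68835 -> balance=19605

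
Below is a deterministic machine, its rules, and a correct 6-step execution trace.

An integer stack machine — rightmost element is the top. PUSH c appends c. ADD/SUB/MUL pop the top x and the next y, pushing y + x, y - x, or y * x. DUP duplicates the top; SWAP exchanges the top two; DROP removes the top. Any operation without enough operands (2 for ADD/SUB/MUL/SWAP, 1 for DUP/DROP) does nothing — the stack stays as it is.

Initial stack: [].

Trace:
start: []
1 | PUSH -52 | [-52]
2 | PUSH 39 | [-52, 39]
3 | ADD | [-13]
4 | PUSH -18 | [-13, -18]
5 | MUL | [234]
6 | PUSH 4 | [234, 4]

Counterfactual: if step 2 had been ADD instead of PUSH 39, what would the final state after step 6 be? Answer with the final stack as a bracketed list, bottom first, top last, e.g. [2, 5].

(re-executing from step 2 with the substitution; state before step 2: [-52])
2 | ADD | [-52]
3 | ADD | [-52]
4 | PUSH -18 | [-52, -18]
5 | MUL | [936]
6 | PUSH 4 | [936, 4]

[936, 4]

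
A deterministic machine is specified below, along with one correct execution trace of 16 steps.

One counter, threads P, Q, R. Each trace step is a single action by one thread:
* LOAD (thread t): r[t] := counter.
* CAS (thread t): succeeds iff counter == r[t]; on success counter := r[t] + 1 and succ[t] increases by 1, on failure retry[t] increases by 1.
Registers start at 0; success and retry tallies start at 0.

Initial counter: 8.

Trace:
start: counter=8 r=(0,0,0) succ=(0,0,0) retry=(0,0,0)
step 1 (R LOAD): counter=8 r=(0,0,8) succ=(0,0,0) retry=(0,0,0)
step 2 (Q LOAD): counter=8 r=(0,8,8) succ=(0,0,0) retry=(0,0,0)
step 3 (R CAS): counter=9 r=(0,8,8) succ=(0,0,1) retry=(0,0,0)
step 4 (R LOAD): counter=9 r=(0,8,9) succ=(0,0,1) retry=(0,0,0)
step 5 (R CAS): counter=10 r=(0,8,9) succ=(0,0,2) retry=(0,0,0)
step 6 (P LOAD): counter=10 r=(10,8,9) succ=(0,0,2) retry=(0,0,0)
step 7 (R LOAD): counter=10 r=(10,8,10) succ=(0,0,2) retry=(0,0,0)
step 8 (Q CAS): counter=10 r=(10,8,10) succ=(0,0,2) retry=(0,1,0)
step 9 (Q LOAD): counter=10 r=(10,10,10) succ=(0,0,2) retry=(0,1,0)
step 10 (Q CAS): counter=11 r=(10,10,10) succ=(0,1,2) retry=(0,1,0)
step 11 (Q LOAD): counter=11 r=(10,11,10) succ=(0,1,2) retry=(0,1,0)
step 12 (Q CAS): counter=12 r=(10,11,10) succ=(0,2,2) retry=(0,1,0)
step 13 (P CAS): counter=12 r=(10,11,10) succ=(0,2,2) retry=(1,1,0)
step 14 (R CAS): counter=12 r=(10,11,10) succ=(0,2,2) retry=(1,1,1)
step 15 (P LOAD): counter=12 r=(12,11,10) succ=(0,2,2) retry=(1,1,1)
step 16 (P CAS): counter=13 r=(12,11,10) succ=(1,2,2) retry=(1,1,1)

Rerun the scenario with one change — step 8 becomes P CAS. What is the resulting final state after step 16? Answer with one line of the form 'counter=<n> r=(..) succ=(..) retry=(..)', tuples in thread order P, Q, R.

(re-executing from step 8 with the substitution; state before step 8: counter=10 r=(10,8,10) succ=(0,0,2) retry=(0,0,0))
step 8 (P CAS): counter=11 r=(10,8,10) succ=(1,0,2) retry=(0,0,0)
step 9 (Q LOAD): counter=11 r=(10,11,10) succ=(1,0,2) retry=(0,0,0)
step 10 (Q CAS): counter=12 r=(10,11,10) succ=(1,1,2) retry=(0,0,0)
step 11 (Q LOAD): counter=12 r=(10,12,10) succ=(1,1,2) retry=(0,0,0)
step 12 (Q CAS): counter=13 r=(10,12,10) succ=(1,2,2) retry=(0,0,0)
step 13 (P CAS): counter=13 r=(10,12,10) succ=(1,2,2) retry=(1,0,0)
step 14 (R CAS): counter=13 r=(10,12,10) succ=(1,2,2) retry=(1,0,1)
step 15 (P LOAD): counter=13 r=(13,12,10) succ=(1,2,2) retry=(1,0,1)
step 16 (P CAS): counter=14 r=(13,12,10) succ=(2,2,2) retry=(1,0,1)

counter=14 r=(13,12,10) succ=(2,2,2) retry=(1,0,1)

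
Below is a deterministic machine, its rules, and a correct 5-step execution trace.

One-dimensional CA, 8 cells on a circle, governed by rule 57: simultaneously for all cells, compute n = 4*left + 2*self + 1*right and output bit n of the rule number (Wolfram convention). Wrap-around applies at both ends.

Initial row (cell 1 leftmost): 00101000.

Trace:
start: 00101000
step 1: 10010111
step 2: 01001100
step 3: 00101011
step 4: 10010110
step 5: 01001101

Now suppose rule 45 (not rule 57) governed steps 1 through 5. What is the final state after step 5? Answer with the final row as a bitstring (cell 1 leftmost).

(re-executing steps 1..5 under rule 45; state before step 1: 00101000)
step 1: 10111011
step 2: 01100110
step 3: 01000100
step 4: 01010101
step 5: 11111111

11111111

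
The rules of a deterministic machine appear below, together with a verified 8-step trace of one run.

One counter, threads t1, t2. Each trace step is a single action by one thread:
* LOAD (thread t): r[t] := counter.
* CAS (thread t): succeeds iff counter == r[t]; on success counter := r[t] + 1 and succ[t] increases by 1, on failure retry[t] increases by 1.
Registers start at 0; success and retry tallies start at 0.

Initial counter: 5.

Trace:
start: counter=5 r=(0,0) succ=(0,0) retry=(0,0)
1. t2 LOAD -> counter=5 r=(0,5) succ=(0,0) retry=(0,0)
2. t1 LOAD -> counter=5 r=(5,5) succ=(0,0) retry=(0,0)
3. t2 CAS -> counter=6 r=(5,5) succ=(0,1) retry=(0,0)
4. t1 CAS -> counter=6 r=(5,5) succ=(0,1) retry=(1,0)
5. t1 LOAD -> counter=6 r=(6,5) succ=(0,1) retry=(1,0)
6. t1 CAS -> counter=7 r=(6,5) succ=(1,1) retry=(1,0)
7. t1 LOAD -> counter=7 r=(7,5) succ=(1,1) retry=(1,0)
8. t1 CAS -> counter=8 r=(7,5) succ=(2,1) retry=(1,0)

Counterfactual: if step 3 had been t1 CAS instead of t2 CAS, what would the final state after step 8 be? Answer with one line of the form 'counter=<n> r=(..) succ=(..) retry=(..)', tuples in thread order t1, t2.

counter=8 r=(7,5) succ=(3,0) retry=(1,0)

(re-executing from step 3 with the substitution; state before step 3: counter=5 r=(5,5) succ=(0,0) retry=(0,0))
3. t1 CAS -> counter=6 r=(5,5) succ=(1,0) retry=(0,0)
4. t1 CAS -> counter=6 r=(5,5) succ=(1,0) retry=(1,0)
5. t1 LOAD -> counter=6 r=(6,5) succ=(1,0) retry=(1,0)
6. t1 CAS -> counter=7 r=(6,5) succ=(2,0) retry=(1,0)
7. t1 LOAD -> counter=7 r=(7,5) succ=(2,0) retry=(1,0)
8. t1 CAS -> counter=8 r=(7,5) succ=(3,0) retry=(1,0)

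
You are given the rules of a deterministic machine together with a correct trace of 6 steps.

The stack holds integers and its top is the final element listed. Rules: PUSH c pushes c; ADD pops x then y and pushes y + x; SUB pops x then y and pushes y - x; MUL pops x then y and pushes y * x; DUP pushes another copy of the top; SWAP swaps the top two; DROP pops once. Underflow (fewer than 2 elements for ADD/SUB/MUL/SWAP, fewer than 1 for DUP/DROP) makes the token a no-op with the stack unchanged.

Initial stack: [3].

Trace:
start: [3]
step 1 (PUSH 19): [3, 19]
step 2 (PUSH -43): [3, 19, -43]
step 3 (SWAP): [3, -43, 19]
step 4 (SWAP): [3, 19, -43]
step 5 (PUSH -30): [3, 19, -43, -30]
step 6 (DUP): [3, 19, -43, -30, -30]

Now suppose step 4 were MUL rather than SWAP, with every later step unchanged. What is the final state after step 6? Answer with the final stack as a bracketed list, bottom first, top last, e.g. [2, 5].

(re-executing from step 4 with the substitution; state before step 4: [3, -43, 19])
step 4 (MUL): [3, -817]
step 5 (PUSH -30): [3, -817, -30]
step 6 (DUP): [3, -817, -30, -30]

[3, -817, -30, -30]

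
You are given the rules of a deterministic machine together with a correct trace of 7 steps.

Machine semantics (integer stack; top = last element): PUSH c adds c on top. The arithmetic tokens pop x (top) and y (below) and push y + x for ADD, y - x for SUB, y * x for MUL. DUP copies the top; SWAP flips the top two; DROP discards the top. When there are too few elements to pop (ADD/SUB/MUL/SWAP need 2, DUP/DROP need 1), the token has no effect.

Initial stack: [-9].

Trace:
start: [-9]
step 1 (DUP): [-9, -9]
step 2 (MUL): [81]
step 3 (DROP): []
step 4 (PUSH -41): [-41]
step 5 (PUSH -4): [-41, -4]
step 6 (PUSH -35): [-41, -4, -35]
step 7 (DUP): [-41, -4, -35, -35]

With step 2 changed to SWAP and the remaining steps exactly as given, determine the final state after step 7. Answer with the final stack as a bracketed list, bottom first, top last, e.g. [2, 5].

[-9, -41, -4, -35, -35]

(re-executing from step 2 with the substitution; state before step 2: [-9, -9])
step 2 (SWAP): [-9, -9]
step 3 (DROP): [-9]
step 4 (PUSH -41): [-9, -41]
step 5 (PUSH -4): [-9, -41, -4]
step 6 (PUSH -35): [-9, -41, -4, -35]
step 7 (DUP): [-9, -41, -4, -35, -35]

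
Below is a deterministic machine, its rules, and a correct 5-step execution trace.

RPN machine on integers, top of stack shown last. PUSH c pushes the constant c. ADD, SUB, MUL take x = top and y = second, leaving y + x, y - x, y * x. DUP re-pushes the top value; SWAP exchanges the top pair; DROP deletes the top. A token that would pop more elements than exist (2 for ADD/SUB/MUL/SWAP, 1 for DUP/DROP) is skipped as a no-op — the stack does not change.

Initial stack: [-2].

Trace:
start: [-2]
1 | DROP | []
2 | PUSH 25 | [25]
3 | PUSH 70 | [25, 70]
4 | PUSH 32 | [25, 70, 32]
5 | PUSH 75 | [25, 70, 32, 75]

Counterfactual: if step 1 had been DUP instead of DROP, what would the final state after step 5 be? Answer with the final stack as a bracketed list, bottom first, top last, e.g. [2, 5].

(re-executing from step 1 with the substitution; state before step 1: [-2])
1 | DUP | [-2, -2]
2 | PUSH 25 | [-2, -2, 25]
3 | PUSH 70 | [-2, -2, 25, 70]
4 | PUSH 32 | [-2, -2, 25, 70, 32]
5 | PUSH 75 | [-2, -2, 25, 70, 32, 75]

[-2, -2, 25, 70, 32, 75]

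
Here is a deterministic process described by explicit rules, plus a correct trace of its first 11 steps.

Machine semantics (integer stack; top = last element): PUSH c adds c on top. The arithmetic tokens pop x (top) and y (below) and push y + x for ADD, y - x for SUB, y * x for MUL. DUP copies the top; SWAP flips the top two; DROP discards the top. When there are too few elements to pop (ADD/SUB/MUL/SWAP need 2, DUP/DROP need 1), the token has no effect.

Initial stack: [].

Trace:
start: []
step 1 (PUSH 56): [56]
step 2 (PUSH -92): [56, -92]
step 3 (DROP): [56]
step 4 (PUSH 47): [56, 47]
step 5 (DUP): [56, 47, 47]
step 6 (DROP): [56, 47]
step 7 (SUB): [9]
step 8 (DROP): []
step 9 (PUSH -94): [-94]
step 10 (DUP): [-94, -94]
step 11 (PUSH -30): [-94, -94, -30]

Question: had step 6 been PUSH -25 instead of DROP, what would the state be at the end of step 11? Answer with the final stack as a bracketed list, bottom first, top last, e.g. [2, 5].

[56, 47, -94, -94, -30]

(re-executing from step 6 with the substitution; state before step 6: [56, 47, 47])
step 6 (PUSH -25): [56, 47, 47, -25]
step 7 (SUB): [56, 47, 72]
step 8 (DROP): [56, 47]
step 9 (PUSH -94): [56, 47, -94]
step 10 (DUP): [56, 47, -94, -94]
step 11 (PUSH -30): [56, 47, -94, -94, -30]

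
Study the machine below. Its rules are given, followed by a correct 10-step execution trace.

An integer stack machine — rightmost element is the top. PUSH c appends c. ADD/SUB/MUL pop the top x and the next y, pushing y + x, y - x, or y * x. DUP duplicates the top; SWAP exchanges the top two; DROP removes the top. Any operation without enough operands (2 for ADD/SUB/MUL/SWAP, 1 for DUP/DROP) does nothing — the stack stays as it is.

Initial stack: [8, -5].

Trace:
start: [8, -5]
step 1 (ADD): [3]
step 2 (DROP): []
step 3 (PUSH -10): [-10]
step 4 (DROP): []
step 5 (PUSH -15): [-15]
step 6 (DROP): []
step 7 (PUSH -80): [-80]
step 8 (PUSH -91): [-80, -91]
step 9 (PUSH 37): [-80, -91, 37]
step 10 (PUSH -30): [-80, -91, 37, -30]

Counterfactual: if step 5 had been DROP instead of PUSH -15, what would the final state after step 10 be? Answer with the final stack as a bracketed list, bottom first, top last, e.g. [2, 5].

[-80, -91, 37, -30]

(re-executing from step 5 with the substitution; state before step 5: [])
step 5 (DROP): []
step 6 (DROP): []
step 7 (PUSH -80): [-80]
step 8 (PUSH -91): [-80, -91]
step 9 (PUSH 37): [-80, -91, 37]
step 10 (PUSH -30): [-80, -91, 37, -30]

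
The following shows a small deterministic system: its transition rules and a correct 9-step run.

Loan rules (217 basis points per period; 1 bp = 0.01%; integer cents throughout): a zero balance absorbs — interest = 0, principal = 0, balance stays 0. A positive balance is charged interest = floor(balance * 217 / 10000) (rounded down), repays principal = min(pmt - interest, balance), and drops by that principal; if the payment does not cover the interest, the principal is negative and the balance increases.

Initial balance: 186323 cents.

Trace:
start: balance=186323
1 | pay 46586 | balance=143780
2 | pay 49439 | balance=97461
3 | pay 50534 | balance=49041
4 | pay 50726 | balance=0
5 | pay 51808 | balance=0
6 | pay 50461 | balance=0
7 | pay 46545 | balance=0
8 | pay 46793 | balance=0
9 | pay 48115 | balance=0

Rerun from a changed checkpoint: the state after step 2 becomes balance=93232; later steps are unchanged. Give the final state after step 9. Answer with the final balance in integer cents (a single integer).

0

state after step 2 := balance=93232
3 | pay 50534 | balance=44721
4 | pay 50726 | balance=0
5 | pay 51808 | balance=0
6 | pay 50461 | balance=0
7 | pay 46545 | balance=0
8 | pay 46793 | balance=0
9 | pay 48115 | balance=0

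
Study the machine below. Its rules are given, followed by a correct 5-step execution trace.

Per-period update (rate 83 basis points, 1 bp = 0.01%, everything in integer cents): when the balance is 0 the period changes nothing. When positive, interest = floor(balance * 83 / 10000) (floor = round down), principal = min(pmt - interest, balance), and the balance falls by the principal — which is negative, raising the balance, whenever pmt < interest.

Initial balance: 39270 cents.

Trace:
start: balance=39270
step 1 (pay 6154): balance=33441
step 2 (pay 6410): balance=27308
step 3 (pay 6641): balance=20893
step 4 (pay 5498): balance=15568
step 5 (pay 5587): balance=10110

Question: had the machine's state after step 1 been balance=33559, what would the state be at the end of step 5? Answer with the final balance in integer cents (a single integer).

state after step 1 := balance=33559
step 2 (pay 6410): balance=27427
step 3 (pay 6641): balance=21013
step 4 (pay 5498): balance=15689
step 5 (pay 5587): balance=10232

10232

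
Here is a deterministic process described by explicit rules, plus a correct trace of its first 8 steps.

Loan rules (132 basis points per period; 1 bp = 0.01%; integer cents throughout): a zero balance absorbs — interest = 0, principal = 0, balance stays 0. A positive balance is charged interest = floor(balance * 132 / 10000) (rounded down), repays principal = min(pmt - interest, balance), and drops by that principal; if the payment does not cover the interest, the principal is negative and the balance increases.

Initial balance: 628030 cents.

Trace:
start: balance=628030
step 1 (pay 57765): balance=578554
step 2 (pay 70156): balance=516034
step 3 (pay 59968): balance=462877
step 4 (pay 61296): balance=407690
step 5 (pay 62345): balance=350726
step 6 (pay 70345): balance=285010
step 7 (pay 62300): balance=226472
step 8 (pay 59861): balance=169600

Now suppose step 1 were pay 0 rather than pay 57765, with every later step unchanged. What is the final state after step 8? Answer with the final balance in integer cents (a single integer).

232920

(re-executing from step 1 with the substitution; state before step 1: balance=628030)
step 1 (pay 0): balance=636319
step 2 (pay 70156): balance=574562
step 3 (pay 59968): balance=522178
step 4 (pay 61296): balance=467774
step 5 (pay 62345): balance=411603
step 6 (pay 70345): balance=346691
step 7 (pay 62300): balance=288967
step 8 (pay 59861): balance=232920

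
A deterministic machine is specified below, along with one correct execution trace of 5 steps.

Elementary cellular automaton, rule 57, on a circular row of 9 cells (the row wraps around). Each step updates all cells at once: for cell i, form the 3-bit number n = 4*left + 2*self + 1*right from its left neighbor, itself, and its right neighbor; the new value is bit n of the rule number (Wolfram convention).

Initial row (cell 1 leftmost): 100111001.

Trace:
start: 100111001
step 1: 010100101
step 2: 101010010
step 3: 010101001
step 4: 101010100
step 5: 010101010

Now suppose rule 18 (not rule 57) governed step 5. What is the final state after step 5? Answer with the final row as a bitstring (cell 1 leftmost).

(re-executing step 5 under rule 18; state before step 5: 101010100)
step 5: 000000011

000000011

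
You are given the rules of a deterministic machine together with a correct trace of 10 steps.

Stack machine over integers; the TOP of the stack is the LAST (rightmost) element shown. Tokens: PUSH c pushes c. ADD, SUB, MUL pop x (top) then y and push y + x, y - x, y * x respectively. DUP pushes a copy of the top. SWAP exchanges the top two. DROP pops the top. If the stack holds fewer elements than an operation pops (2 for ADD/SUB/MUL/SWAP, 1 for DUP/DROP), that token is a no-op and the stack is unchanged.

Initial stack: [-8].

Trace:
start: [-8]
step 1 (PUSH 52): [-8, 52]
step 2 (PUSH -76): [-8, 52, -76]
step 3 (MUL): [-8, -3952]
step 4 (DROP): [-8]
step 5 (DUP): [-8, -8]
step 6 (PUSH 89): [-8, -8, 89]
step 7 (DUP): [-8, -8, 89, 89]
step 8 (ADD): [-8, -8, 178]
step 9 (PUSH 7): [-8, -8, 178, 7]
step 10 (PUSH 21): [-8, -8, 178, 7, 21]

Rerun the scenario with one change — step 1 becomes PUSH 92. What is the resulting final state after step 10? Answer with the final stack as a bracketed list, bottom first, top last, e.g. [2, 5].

(re-executing from step 1 with the substitution; state before step 1: [-8])
step 1 (PUSH 92): [-8, 92]
step 2 (PUSH -76): [-8, 92, -76]
step 3 (MUL): [-8, -6992]
step 4 (DROP): [-8]
step 5 (DUP): [-8, -8]
step 6 (PUSH 89): [-8, -8, 89]
step 7 (DUP): [-8, -8, 89, 89]
step 8 (ADD): [-8, -8, 178]
step 9 (PUSH 7): [-8, -8, 178, 7]
step 10 (PUSH 21): [-8, -8, 178, 7, 21]

[-8, -8, 178, 7, 21]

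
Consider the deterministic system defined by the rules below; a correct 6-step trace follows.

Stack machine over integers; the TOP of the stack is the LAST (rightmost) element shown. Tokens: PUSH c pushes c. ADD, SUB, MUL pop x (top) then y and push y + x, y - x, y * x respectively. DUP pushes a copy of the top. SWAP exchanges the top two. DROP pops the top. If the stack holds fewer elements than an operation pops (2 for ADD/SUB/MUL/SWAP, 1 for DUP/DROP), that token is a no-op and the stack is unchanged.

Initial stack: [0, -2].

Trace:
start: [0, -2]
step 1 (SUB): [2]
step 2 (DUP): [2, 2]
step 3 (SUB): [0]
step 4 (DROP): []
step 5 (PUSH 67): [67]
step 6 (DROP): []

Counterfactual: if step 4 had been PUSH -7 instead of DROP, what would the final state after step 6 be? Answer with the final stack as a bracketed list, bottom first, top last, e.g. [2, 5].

(re-executing from step 4 with the substitution; state before step 4: [0])
step 4 (PUSH -7): [0, -7]
step 5 (PUSH 67): [0, -7, 67]
step 6 (DROP): [0, -7]

[0, -7]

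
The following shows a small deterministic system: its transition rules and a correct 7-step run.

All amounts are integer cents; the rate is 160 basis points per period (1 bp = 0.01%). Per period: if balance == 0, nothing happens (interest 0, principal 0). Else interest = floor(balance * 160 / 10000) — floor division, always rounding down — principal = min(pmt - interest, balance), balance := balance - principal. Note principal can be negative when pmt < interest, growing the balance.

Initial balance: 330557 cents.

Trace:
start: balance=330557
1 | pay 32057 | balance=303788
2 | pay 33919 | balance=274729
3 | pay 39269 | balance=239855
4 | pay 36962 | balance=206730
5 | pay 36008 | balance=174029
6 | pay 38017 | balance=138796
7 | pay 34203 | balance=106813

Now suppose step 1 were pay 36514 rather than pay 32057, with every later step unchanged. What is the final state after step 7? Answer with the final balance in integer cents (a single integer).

101912

(re-executing from step 1 with the substitution; state before step 1: balance=330557)
1 | pay 36514 | balance=299331
2 | pay 33919 | balance=270201
3 | pay 39269 | balance=235255
4 | pay 36962 | balance=202057
5 | pay 36008 | balance=169281
6 | pay 38017 | balance=133972
7 | pay 34203 | balance=101912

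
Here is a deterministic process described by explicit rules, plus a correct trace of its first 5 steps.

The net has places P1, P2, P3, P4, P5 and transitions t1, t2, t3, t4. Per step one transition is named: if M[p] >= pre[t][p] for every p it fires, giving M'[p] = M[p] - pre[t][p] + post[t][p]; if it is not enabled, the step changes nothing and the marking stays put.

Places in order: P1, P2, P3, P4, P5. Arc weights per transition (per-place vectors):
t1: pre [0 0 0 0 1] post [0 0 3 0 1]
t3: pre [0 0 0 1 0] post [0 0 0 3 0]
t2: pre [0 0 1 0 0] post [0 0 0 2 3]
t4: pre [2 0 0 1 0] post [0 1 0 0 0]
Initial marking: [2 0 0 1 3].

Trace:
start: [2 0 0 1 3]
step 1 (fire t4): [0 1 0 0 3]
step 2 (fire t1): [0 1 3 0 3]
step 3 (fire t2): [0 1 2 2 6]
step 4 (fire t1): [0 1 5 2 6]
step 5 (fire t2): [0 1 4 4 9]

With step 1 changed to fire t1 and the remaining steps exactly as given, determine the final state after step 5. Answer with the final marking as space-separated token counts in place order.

(re-executing from step 1 with the substitution; state before step 1: [2 0 0 1 3])
step 1 (fire t1): [2 0 3 1 3]
step 2 (fire t1): [2 0 6 1 3]
step 3 (fire t2): [2 0 5 3 6]
step 4 (fire t1): [2 0 8 3 6]
step 5 (fire t2): [2 0 7 5 9]

2 0 7 5 9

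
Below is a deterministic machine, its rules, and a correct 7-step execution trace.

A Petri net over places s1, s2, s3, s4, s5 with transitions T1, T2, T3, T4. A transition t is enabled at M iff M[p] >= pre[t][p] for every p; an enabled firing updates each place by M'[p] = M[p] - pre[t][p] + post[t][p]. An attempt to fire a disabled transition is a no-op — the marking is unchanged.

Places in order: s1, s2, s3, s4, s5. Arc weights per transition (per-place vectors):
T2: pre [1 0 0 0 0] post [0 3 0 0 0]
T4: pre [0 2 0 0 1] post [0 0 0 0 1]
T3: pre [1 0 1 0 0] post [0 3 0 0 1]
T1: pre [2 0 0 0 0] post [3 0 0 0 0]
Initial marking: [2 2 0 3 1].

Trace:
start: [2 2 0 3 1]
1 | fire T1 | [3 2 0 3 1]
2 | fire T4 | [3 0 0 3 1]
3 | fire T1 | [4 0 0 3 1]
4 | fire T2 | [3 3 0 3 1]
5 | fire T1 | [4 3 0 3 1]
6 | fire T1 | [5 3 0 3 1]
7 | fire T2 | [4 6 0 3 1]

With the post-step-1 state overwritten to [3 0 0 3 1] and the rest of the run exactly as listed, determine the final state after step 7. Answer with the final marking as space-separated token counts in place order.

4 6 0 3 1

state after step 1 := [3 0 0 3 1]
2 | fire T4 | [3 0 0 3 1]
3 | fire T1 | [4 0 0 3 1]
4 | fire T2 | [3 3 0 3 1]
5 | fire T1 | [4 3 0 3 1]
6 | fire T1 | [5 3 0 3 1]
7 | fire T2 | [4 6 0 3 1]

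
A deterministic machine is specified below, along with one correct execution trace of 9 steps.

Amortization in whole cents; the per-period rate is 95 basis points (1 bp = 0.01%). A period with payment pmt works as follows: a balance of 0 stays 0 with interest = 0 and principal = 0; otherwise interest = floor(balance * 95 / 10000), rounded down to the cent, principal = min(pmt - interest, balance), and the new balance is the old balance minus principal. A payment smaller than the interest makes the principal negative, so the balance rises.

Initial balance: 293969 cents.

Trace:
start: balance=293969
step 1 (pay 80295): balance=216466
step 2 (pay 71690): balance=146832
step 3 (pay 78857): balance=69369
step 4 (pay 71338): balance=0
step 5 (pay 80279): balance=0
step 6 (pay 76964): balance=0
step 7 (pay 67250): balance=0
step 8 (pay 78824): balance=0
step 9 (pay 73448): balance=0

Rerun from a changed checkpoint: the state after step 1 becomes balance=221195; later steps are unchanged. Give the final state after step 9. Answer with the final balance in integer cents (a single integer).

0

state after step 1 := balance=221195
step 2 (pay 71690): balance=151606
step 3 (pay 78857): balance=74189
step 4 (pay 71338): balance=3555
step 5 (pay 80279): balance=0
step 6 (pay 76964): balance=0
step 7 (pay 67250): balance=0
step 8 (pay 78824): balance=0
step 9 (pay 73448): balance=0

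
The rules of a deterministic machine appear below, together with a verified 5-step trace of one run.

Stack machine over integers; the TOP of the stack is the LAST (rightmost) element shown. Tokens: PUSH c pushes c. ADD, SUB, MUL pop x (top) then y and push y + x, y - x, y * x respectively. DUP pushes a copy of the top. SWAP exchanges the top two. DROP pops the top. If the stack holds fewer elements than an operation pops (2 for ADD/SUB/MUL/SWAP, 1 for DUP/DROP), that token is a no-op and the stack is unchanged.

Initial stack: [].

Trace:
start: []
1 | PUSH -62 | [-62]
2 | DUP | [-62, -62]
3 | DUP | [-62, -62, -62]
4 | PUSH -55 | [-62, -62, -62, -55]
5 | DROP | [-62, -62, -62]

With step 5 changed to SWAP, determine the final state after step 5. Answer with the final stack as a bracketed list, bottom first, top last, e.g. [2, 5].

(re-executing from step 5 with the substitution; state before step 5: [-62, -62, -62, -55])
5 | SWAP | [-62, -62, -55, -62]

[-62, -62, -55, -62]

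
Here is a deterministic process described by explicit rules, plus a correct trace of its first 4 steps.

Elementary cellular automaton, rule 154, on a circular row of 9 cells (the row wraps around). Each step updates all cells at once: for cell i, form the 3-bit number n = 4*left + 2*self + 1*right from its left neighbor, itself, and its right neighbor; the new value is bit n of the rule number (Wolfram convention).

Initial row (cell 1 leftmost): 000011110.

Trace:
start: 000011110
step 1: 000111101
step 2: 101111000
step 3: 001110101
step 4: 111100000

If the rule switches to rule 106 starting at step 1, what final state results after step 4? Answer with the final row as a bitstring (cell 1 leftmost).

111111000

(re-executing steps 1..4 under rule 106; state before step 1: 000011110)
step 1: 000110010
step 2: 001110100
step 3: 011011000
step 4: 111111000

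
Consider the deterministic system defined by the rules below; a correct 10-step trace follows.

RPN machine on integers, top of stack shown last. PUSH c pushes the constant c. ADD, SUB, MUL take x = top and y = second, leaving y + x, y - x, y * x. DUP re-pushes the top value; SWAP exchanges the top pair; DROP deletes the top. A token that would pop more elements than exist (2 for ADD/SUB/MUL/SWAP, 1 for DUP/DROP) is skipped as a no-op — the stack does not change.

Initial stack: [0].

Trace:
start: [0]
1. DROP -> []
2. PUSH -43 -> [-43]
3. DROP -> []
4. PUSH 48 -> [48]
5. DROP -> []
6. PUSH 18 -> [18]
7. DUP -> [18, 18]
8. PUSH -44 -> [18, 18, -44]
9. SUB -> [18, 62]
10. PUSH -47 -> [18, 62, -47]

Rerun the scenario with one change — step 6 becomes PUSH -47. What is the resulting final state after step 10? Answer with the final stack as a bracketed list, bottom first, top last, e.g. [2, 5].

[-47, -3, -47]

(re-executing from step 6 with the substitution; state before step 6: [])
6. PUSH -47 -> [-47]
7. DUP -> [-47, -47]
8. PUSH -44 -> [-47, -47, -44]
9. SUB -> [-47, -3]
10. PUSH -47 -> [-47, -3, -47]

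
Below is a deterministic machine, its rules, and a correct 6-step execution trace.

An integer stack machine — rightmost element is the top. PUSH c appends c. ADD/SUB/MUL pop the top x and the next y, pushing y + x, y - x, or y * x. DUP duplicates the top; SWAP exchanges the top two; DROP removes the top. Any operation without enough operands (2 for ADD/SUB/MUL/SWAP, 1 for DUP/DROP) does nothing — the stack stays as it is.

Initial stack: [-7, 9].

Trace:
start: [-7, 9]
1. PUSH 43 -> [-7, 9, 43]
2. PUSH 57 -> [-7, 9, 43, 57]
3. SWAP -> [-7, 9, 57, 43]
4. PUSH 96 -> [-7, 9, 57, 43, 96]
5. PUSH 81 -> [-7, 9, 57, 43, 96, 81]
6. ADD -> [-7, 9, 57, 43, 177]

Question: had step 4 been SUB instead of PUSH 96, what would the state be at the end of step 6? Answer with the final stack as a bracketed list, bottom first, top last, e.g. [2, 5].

(re-executing from step 4 with the substitution; state before step 4: [-7, 9, 57, 43])
4. SUB -> [-7, 9, 14]
5. PUSH 81 -> [-7, 9, 14, 81]
6. ADD -> [-7, 9, 95]

[-7, 9, 95]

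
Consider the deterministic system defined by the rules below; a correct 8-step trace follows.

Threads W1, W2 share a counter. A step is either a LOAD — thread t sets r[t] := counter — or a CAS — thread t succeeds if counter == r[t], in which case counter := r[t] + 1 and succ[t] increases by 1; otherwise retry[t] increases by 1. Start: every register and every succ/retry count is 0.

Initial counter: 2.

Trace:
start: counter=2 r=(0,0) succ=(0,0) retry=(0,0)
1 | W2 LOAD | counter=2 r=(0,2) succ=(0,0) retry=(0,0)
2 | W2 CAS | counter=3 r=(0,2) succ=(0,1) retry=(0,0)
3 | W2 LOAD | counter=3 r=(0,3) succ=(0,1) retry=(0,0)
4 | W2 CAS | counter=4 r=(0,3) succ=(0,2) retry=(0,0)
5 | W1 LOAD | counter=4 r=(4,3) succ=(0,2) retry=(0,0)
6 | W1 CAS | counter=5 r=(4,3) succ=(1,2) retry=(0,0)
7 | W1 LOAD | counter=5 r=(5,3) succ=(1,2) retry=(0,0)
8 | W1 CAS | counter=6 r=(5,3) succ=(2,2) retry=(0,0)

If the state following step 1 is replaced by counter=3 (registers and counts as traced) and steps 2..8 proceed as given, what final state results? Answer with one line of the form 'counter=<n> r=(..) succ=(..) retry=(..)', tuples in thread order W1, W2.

state after step 1 := counter=3 r=(0,2) succ=(0,0) retry=(0,0)
2 | W2 CAS | counter=3 r=(0,2) succ=(0,0) retry=(0,1)
3 | W2 LOAD | counter=3 r=(0,3) succ=(0,0) retry=(0,1)
4 | W2 CAS | counter=4 r=(0,3) succ=(0,1) retry=(0,1)
5 | W1 LOAD | counter=4 r=(4,3) succ=(0,1) retry=(0,1)
6 | W1 CAS | counter=5 r=(4,3) succ=(1,1) retry=(0,1)
7 | W1 LOAD | counter=5 r=(5,3) succ=(1,1) retry=(0,1)
8 | W1 CAS | counter=6 r=(5,3) succ=(2,1) retry=(0,1)

counter=6 r=(5,3) succ=(2,1) retry=(0,1)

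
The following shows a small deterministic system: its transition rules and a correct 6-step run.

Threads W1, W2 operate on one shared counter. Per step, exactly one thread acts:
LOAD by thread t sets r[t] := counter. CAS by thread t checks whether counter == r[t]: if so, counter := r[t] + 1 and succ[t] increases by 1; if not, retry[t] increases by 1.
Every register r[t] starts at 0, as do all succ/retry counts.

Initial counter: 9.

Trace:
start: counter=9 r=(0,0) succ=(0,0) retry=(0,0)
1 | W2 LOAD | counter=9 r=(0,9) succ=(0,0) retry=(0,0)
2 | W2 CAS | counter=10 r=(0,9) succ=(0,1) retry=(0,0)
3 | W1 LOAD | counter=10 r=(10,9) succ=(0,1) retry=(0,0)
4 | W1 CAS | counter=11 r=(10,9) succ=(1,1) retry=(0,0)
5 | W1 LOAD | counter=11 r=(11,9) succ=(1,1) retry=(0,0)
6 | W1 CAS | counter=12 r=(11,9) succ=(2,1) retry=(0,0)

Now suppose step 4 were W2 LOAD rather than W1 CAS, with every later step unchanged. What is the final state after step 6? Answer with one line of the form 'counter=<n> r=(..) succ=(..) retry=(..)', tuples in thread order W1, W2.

counter=11 r=(10,10) succ=(1,1) retry=(0,0)

(re-executing from step 4 with the substitution; state before step 4: counter=10 r=(10,9) succ=(0,1) retry=(0,0))
4 | W2 LOAD | counter=10 r=(10,10) succ=(0,1) retry=(0,0)
5 | W1 LOAD | counter=10 r=(10,10) succ=(0,1) retry=(0,0)
6 | W1 CAS | counter=11 r=(10,10) succ=(1,1) retry=(0,0)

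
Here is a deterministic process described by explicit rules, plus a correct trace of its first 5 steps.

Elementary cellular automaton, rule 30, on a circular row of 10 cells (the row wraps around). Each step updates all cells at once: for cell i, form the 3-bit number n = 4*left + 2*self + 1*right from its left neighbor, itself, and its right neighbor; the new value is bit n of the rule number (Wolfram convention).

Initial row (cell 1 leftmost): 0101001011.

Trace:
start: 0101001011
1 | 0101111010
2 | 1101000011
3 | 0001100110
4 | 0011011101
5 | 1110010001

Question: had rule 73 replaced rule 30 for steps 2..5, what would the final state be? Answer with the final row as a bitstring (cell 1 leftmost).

0001001000

(re-executing steps 2..5 under rule 73; state before step 2: 0101111010)
2 | 0001001000
3 | 1100000011
4 | 0101111010
5 | 0001001000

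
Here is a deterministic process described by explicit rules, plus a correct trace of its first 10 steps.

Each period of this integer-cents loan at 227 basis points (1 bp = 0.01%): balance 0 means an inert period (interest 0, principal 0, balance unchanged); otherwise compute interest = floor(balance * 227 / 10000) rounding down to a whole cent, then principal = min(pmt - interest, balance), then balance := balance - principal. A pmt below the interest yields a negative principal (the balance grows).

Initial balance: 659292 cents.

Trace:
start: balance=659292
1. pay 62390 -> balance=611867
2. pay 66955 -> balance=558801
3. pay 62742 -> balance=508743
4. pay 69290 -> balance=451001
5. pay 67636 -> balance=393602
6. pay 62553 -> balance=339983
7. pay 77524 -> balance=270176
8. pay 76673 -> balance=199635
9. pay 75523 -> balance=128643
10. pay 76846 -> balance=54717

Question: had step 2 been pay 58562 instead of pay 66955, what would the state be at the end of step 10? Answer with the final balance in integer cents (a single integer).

64764

(re-executing from step 2 with the substitution; state before step 2: balance=611867)
2. pay 58562 -> balance=567194
3. pay 62742 -> balance=517327
4. pay 69290 -> balance=459780
5. pay 67636 -> balance=402581
6. pay 62553 -> balance=349166
7. pay 77524 -> balance=279568
8. pay 76673 -> balance=209241
9. pay 75523 -> balance=138467
10. pay 76846 -> balance=64764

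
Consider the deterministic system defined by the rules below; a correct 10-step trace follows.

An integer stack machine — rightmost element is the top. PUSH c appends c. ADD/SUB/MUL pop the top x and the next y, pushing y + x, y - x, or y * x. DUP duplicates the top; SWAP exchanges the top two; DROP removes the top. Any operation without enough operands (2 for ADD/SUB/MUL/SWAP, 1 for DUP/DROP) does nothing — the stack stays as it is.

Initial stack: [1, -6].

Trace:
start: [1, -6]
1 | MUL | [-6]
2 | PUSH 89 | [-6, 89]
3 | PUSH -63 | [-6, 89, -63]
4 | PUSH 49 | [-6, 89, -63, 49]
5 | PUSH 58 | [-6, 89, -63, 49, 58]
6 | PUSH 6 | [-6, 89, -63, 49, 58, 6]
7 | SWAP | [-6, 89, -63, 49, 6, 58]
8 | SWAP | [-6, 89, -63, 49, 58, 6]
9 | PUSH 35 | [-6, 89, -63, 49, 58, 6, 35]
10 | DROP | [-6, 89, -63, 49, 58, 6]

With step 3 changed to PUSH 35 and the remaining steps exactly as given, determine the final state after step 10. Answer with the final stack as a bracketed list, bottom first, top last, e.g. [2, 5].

[-6, 89, 35, 49, 58, 6]

(re-executing from step 3 with the substitution; state before step 3: [-6, 89])
3 | PUSH 35 | [-6, 89, 35]
4 | PUSH 49 | [-6, 89, 35, 49]
5 | PUSH 58 | [-6, 89, 35, 49, 58]
6 | PUSH 6 | [-6, 89, 35, 49, 58, 6]
7 | SWAP | [-6, 89, 35, 49, 6, 58]
8 | SWAP | [-6, 89, 35, 49, 58, 6]
9 | PUSH 35 | [-6, 89, 35, 49, 58, 6, 35]
10 | DROP | [-6, 89, 35, 49, 58, 6]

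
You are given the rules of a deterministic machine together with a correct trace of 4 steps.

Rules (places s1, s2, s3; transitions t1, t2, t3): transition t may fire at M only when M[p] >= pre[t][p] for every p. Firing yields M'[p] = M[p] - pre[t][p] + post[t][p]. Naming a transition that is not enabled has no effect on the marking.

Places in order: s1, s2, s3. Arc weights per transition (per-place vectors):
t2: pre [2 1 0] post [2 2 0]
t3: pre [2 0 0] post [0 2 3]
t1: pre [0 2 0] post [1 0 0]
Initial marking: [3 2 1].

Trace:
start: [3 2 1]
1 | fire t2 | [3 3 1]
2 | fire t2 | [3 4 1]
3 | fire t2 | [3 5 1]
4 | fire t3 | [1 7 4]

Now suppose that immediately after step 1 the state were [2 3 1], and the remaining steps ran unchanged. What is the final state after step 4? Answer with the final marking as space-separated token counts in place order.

state after step 1 := [2 3 1]
2 | fire t2 | [2 4 1]
3 | fire t2 | [2 5 1]
4 | fire t3 | [0 7 4]

0 7 4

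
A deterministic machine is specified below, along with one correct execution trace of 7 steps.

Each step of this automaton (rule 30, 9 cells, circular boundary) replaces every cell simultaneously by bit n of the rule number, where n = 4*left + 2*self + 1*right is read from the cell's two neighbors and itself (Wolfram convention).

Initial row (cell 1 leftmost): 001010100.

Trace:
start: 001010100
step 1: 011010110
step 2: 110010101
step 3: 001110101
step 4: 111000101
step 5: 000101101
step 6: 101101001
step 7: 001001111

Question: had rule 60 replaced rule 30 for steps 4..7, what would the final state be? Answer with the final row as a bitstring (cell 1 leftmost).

011010010

(re-executing steps 4..7 under rule 60; state before step 4: 001110101)
step 4: 101001111
step 5: 011101000
step 6: 010011100
step 7: 011010010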